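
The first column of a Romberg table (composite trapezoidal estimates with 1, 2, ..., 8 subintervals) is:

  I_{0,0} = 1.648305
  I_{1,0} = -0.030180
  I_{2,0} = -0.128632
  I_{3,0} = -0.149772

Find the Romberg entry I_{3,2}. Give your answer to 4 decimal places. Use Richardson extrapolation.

I_{2,1} = (4·(-0.128632) − (-0.030180)) / 3 = -0.161449
I_{3,1} = (4·(-0.149772) − (-0.128632)) / 3 = -0.156819
I_{3,2} = (16·(-0.156819) − (-0.161449)) / 15 = -0.156510

-0.1565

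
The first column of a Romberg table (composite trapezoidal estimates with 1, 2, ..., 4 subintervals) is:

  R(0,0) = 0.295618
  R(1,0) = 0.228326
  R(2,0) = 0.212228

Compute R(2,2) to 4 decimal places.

R(1,1) = (4·0.228326 − 0.295618) / 3 = 0.205895
R(2,1) = (4·0.212228 − 0.228326) / 3 = 0.206862
R(2,2) = (16·0.206862 − 0.205895) / 15 = 0.206926

0.2069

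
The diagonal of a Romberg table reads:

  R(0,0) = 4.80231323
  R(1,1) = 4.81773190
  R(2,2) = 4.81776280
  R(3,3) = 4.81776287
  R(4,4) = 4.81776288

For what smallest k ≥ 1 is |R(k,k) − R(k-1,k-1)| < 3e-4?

k = 2

|R(1,1) − R(0,0)| = 0.01541867 ≥ 3e-4
|R(2,2) − R(1,1)| = 0.00003090 < 3e-4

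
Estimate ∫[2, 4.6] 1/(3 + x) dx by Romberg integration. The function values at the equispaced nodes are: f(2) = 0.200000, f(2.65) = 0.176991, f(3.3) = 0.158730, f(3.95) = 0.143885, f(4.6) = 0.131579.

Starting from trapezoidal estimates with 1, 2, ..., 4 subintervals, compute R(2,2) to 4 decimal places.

R(0,0) (trapezoid, 1 panel, h=2.6000): 0.431053
R(1,0) (trapezoid, 2 panels, h=1.3000): 0.421875
R(2,0) (trapezoid, 4 panels, h=0.6500): 0.419507
R(1,1) = 0.421875 + (0.421875 − 0.431053)/3 = 0.418816
R(2,1) = 0.419507 + (0.419507 − 0.421875)/3 = 0.418718
R(2,2) = 0.418718 + (0.418718 − 0.418816)/15 = 0.418711

0.4187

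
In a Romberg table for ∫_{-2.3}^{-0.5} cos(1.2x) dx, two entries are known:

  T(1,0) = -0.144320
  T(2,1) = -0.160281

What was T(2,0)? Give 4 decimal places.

From T(2,1) = (4·T(2,0) − T(1,0))/3, solve for T(2,0):
4·T(2,0) = 3·(-0.160281) + (-0.144320) = -0.625163
T(2,0) = -0.156291

-0.1563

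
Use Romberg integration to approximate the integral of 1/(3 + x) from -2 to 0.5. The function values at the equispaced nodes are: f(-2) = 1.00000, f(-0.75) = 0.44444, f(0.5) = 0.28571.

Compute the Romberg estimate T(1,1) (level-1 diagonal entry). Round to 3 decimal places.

1.276

T(0,0) (trapezoid, 1 panel, h=2.5000): 1.60714
T(1,0) (trapezoid, 2 panels, h=1.2500): 1.35912
T(1,1) = 1.35912 + (1.35912 − 1.60714)/3 = 1.27645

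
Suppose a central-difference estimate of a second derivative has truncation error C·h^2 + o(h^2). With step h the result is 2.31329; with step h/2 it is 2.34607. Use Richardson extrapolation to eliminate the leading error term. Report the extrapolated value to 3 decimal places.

Extrapolated value = (4·A(h/2) − A(h)) / (4 − 1)
= (4·2.34607 − 2.31329) / 3
= 7.07099 / 3 = 2.35700

2.357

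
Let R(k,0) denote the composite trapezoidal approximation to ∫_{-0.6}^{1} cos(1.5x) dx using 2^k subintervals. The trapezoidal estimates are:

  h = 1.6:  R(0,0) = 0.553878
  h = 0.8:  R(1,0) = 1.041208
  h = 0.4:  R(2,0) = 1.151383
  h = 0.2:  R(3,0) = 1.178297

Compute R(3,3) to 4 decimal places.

1.1872

Richardson extrapolation on the trapezoidal column (denominator 4−1=3):
R(1,1) = 1.041208 + (1.041208 − 0.553878)/3 = 1.203651
R(2,1) = 1.151383 + (1.151383 − 1.041208)/3 = 1.188108
R(3,1) = (4·1.178297 − 1.151383) / 3 = 1.187268
R(2,2) = (16·1.188108 − 1.203651) / 15 = 1.187072
R(3,2) = (16·1.187268 − 1.188108) / 15 = 1.187212
R(3,3) = 1.187212 + (1.187212 − 1.187072)/63 = 1.187214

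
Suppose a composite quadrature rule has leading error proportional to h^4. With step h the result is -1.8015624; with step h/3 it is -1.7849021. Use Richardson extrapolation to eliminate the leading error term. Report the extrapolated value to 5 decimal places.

The leading error scales as h^4; refining by a factor of 3 reduces it by 3^4 = 81.
Extrapolated value = (81·A(h/3) − A(h)) / (81 − 1)
= (81·(-1.7849021) − (-1.8015624)) / 80
= -142.7755077 / 80 = -1.7846938

-1.78469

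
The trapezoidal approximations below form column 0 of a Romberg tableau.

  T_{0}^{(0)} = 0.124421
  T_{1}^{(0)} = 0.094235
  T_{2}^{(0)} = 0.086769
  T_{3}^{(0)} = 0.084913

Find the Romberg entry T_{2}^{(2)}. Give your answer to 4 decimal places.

Richardson extrapolation on the trapezoidal column (denominator 4−1=3):
T_{1}^{(1)} = 0.094235 + (0.094235 − 0.124421)/3 = 0.084173
T_{2}^{(1)} = (4·0.086769 − 0.094235) / 3 = 0.084280
T_{2}^{(2)} = (16·0.084280 − 0.084173) / 15 = 0.084287

0.0843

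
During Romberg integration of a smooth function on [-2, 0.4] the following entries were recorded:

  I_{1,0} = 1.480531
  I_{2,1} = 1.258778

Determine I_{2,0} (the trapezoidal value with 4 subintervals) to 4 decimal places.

From I_{2,1} = (4·I_{2,0} − I_{1,0})/3, solve for I_{2,0}:
4·I_{2,0} = 3·1.258778 + 1.480531 = 5.256865
I_{2,0} = 1.314216

1.3142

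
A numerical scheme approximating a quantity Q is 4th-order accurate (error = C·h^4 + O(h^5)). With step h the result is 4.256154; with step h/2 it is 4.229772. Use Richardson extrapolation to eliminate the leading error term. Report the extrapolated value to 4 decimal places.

4.2280

The leading error scales as h^4; refining by a factor of 2 reduces it by 2^4 = 16.
Extrapolated value = (16·A(h/2) − A(h)) / (16 − 1)
= (16·4.229772 − 4.256154) / 15
= 63.420198 / 15 = 4.228013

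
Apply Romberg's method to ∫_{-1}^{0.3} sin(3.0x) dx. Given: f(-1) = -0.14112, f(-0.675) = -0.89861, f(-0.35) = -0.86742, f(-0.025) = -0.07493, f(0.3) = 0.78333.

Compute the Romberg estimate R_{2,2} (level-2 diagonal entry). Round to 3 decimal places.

-0.535

R_{0,0} (trapezoid, 1 panel, h=1.3000): 0.41744
R_{1,0} (trapezoid, 2 panels, h=0.6500): -0.35510
R_{2,0} (trapezoid, 4 panels, h=0.3250): -0.49395
R_{1,1} = -0.35510 + (-0.35510 − 0.41744)/3 = -0.61261
R_{2,1} = -0.49395 + (-0.49395 − (-0.35510))/3 = -0.54023
R_{2,2} = -0.54023 + (-0.54023 − (-0.61261))/15 = -0.53540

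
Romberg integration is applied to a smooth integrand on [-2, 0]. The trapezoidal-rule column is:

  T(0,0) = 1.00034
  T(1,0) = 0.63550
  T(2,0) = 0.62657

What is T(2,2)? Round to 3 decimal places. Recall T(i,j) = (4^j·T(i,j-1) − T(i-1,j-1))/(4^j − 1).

Richardson extrapolation on the trapezoidal column (denominator 4−1=3):
T(1,1) = 0.63550 + (0.63550 − 1.00034)/3 = 0.51389
T(2,1) = (4·0.62657 − 0.63550) / 3 = 0.62359
T(2,2) = (16·0.62359 − 0.51389) / 15 = 0.63090

0.631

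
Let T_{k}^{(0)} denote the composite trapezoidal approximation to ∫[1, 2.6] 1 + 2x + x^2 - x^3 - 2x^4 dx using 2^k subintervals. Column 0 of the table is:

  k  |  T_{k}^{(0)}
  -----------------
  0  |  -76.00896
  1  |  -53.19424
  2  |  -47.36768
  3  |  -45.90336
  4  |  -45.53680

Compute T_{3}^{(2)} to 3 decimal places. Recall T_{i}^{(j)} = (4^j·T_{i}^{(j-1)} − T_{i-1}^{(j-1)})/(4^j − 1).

T_{2}^{(1)} = -47.36768 + (-47.36768 − (-53.19424))/3 = -45.42549
T_{3}^{(1)} = (4·(-45.90336) − (-47.36768)) / 3 = -45.41525
T_{3}^{(2)} = -45.41525 + (-45.41525 − (-45.42549))/15 = -45.41457

-45.415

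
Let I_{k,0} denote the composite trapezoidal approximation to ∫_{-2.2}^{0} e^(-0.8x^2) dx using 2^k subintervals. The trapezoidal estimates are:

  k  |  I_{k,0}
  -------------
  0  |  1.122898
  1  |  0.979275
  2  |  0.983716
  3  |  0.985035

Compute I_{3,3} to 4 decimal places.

0.9854

Richardson extrapolation on the trapezoidal column (denominator 4−1=3):
I_{1,1} = (4·0.979275 − 1.122898) / 3 = 0.931401
I_{2,1} = (4·0.983716 − 0.979275) / 3 = 0.985196
I_{3,1} = (4·0.985035 − 0.983716) / 3 = 0.985475
I_{2,2} = (16·0.985196 − 0.931401) / 15 = 0.988782
I_{3,2} = (16·0.985475 − 0.985196) / 15 = 0.985494
I_{3,3} = (64·0.985494 − 0.988782) / 63 = 0.985442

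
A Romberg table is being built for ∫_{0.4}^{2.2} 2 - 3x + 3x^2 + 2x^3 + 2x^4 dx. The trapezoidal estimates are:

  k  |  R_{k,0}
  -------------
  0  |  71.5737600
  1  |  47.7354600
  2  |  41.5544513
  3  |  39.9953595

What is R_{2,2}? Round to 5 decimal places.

39.47443

Richardson extrapolation on the trapezoidal column (denominator 4−1=3):
R_{1,1} = (4·47.7354600 − 71.5737600) / 3 = 39.7893600
R_{2,1} = 41.5544513 + (41.5544513 − 47.7354600)/3 = 39.4941151
R_{2,2} = (16·39.4941151 − 39.7893600) / 15 = 39.4744321
(Column j=1 coincides with Simpson's rule on the same nodes.)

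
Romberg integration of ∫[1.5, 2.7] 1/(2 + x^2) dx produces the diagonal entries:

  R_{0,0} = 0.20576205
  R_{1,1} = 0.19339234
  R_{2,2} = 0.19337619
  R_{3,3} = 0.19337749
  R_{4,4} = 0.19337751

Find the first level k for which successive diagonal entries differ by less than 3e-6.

|R_{1,1} − R_{0,0}| = 0.01236971 ≥ 3e-6
|R_{2,2} − R_{1,1}| = 0.00001615 ≥ 3e-6
|R_{3,3} − R_{2,2}| = 0.00000130 < 3e-6

k = 3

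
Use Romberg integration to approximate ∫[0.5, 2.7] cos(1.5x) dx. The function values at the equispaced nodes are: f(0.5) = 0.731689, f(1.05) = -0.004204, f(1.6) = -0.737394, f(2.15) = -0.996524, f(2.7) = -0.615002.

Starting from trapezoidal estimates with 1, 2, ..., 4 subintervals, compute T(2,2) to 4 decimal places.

T(0,0) (trapezoid, 1 panel, h=2.2000): 0.128356
T(1,0) (trapezoid, 2 panels, h=1.1000): -0.746956
T(2,0) (trapezoid, 4 panels, h=0.5500): -0.923878
T(1,1) = -0.746956 + (-0.746956 − 0.128356)/3 = -1.038727
T(2,1) = -0.923878 + (-0.923878 − (-0.746956))/3 = -0.982852
T(2,2) = -0.982852 + (-0.982852 − (-1.038727))/15 = -0.979127

-0.9791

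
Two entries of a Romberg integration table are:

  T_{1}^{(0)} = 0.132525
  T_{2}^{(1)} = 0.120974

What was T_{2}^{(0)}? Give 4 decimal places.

0.1239

From T_{2}^{(1)} = (4·T_{2}^{(0)} − T_{1}^{(0)})/3, solve for T_{2}^{(0)}:
4·T_{2}^{(0)} = 3·0.120974 + 0.132525 = 0.495447
T_{2}^{(0)} = 0.123862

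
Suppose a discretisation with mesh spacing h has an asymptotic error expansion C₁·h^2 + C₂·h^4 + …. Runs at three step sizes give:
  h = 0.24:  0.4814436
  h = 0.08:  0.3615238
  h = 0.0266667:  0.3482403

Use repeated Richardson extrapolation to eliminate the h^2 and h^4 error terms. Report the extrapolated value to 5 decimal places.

0.34658

First eliminate the h^2 term (factor 3^2 = 9):
  B₁ = (9·0.3615238 − 0.4814436)/8 = 0.3465338
  B₂ = (9·0.3482403 − 0.3615238)/8 = 0.3465799
Then eliminate the h^4 term (factor 3^4 = 81):
  (81·0.3465799 − 0.3465338)/80 = 0.3465805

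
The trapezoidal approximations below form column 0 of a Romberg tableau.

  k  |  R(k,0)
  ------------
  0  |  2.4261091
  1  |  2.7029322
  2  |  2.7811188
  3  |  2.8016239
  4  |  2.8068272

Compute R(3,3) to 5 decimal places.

2.80855

R(1,1) = 2.7029322 + (2.7029322 − 2.4261091)/3 = 2.7952066
R(2,1) = (4·2.7811188 − 2.7029322) / 3 = 2.8071810
R(3,1) = 2.8016239 + (2.8016239 − 2.7811188)/3 = 2.8084589
R(2,2) = 2.8071810 + (2.8071810 − 2.7952066)/15 = 2.8079793
R(3,2) = (16·2.8084589 − 2.8071810) / 15 = 2.8085441
R(3,3) = (64·2.8085441 − 2.8079793) / 63 = 2.8085531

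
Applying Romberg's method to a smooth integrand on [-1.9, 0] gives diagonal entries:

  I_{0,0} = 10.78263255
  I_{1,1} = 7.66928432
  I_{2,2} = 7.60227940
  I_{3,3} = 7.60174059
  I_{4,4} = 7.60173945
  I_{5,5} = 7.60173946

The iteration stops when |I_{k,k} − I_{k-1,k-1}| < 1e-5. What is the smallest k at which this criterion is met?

k = 4

|I_{1,1} − I_{0,0}| = 3.11334823 ≥ 1e-5
|I_{2,2} − I_{1,1}| = 0.06700492 ≥ 1e-5
|I_{3,3} − I_{2,2}| = 0.00053881 ≥ 1e-5
|I_{4,4} − I_{3,3}| = 0.00000114 < 1e-5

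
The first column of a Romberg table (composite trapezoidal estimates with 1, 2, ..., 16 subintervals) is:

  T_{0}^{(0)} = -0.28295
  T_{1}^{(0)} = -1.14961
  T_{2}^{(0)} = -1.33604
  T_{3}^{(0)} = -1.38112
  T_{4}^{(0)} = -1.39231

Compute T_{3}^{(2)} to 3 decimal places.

-1.396

T_{2}^{(1)} = -1.33604 + (-1.33604 − (-1.14961))/3 = -1.39818
T_{3}^{(1)} = (4·(-1.38112) − (-1.33604)) / 3 = -1.39615
T_{3}^{(2)} = (16·(-1.39615) − (-1.39818)) / 15 = -1.39601
(Column j=1 coincides with Simpson's rule on the same nodes.)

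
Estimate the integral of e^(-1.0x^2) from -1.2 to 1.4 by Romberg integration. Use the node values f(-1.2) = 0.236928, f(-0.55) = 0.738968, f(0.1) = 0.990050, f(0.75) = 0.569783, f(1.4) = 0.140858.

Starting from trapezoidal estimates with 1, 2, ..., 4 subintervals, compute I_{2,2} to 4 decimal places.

1.6295

I_{0,0} (trapezoid, 1 panel, h=2.6000): 0.491122
I_{1,0} (trapezoid, 2 panels, h=1.3000): 1.532626
I_{2,0} (trapezoid, 4 panels, h=0.6500): 1.617001
I_{1,1} = 1.532626 + (1.532626 − 0.491122)/3 = 1.879794
I_{2,1} = 1.617001 + (1.617001 − 1.532626)/3 = 1.645126
I_{2,2} = 1.645126 + (1.645126 − 1.879794)/15 = 1.629481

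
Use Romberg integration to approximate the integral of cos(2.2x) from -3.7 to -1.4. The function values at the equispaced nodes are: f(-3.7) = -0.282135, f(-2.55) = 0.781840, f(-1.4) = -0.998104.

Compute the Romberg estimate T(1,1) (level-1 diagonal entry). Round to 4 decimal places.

T(0,0) (trapezoid, 1 panel, h=2.3000): -1.472275
T(1,0) (trapezoid, 2 panels, h=1.1500): 0.162979
T(1,1) = 0.162979 + (0.162979 − (-1.472275))/3 = 0.708064

0.7081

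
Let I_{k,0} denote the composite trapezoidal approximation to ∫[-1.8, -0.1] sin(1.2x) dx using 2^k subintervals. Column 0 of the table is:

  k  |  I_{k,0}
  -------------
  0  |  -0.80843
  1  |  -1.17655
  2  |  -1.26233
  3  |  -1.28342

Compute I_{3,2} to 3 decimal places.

-1.290

I_{2,1} = -1.26233 + (-1.26233 − (-1.17655))/3 = -1.29092
I_{3,1} = (4·(-1.28342) − (-1.26233)) / 3 = -1.29045
I_{3,2} = (16·(-1.29045) − (-1.29092)) / 15 = -1.29042
(Column j=1 coincides with Simpson's rule on the same nodes.)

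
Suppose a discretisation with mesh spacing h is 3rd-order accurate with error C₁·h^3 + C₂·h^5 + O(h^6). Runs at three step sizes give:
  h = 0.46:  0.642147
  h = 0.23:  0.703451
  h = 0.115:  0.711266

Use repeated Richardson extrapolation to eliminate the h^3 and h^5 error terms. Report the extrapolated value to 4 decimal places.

First eliminate the h^3 term (factor 2^3 = 8):
  B₁ = (8·0.703451 − 0.642147)/7 = 0.712209
  B₂ = (8·0.711266 − 0.703451)/7 = 0.712382
Then eliminate the h^5 term (factor 2^5 = 32):
  (32·0.712382 − 0.712209)/31 = 0.712388

0.7124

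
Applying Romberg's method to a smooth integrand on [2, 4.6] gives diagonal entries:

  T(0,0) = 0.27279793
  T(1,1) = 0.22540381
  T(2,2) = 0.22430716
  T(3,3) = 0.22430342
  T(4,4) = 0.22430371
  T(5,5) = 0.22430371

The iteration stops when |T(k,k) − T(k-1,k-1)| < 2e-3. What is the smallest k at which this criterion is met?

k = 2

|T(1,1) − T(0,0)| = 0.04739412 ≥ 2e-3
|T(2,2) − T(1,1)| = 0.00109665 < 2e-3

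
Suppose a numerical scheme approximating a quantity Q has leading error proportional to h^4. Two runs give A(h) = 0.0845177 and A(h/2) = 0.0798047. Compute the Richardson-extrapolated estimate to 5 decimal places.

0.07949

The leading error scales as h^4; refining by a factor of 2 reduces it by 2^4 = 16.
Extrapolated value = (16·A(h/2) − A(h)) / (16 − 1)
= (16·0.0798047 − 0.0845177) / 15
= 1.1923575 / 15 = 0.0794905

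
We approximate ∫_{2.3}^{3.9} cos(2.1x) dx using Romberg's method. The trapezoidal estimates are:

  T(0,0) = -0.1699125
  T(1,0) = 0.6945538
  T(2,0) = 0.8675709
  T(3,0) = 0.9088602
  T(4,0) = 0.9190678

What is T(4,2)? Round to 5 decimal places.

0.92246

T(3,1) = 0.9088602 + (0.9088602 − 0.8675709)/3 = 0.9226233
T(4,1) = (4·0.9190678 − 0.9088602) / 3 = 0.9224703
T(4,2) = 0.9224703 + (0.9224703 − 0.9226233)/15 = 0.9224601
(Column j=1 coincides with Simpson's rule on the same nodes.)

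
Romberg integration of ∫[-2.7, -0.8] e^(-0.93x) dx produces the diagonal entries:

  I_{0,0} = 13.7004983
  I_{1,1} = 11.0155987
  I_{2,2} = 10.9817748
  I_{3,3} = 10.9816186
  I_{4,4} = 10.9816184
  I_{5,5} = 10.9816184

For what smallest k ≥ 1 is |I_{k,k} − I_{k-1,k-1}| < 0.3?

k = 2

|I_{1,1} − I_{0,0}| = 2.6848996 ≥ 0.3
|I_{2,2} − I_{1,1}| = 0.0338239 < 0.3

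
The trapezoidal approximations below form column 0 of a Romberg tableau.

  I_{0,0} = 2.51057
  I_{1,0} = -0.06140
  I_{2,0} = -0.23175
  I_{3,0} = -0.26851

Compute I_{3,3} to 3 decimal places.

Richardson extrapolation on the trapezoidal column (denominator 4−1=3):
I_{1,1} = -0.06140 + (-0.06140 − 2.51057)/3 = -0.91872
I_{2,1} = (4·(-0.23175) − (-0.06140)) / 3 = -0.28853
I_{3,1} = -0.26851 + (-0.26851 − (-0.23175))/3 = -0.28076
I_{2,2} = -0.28853 + (-0.28853 − (-0.91872))/15 = -0.24652
I_{3,2} = (16·(-0.28076) − (-0.28853)) / 15 = -0.28024
I_{3,3} = -0.28024 + (-0.28024 − (-0.24652))/63 = -0.28078

-0.281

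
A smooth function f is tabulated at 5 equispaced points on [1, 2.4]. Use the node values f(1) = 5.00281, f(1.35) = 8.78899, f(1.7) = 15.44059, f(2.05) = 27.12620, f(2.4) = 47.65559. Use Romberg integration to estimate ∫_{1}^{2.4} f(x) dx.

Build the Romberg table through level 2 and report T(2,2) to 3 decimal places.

26.494

T(0,0) (trapezoid, 1 panel, h=1.4000): 36.86088
T(1,0) (trapezoid, 2 panels, h=0.7000): 29.23885
T(2,0) (trapezoid, 4 panels, h=0.3500): 27.18974
T(1,1) = 29.23885 + (29.23885 − 36.86088)/3 = 26.69817
T(2,1) = 27.18974 + (27.18974 − 29.23885)/3 = 26.50670
T(2,2) = 26.50670 + (26.50670 − 26.69817)/15 = 26.49394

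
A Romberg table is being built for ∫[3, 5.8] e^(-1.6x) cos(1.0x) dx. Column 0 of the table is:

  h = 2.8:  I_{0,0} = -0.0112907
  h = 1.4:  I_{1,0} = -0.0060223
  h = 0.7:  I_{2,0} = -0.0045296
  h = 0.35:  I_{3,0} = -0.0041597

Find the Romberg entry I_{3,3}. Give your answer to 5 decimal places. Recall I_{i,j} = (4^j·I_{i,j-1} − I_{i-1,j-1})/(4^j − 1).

Richardson extrapolation on the trapezoidal column (denominator 4−1=3):
I_{1,1} = -0.0060223 + (-0.0060223 − (-0.0112907))/3 = -0.0042662
I_{2,1} = -0.0045296 + (-0.0045296 − (-0.0060223))/3 = -0.0040320
I_{3,1} = -0.0041597 + (-0.0041597 − (-0.0045296))/3 = -0.0040364
I_{2,2} = (16·(-0.0040320) − (-0.0042662)) / 15 = -0.0040164
I_{3,2} = (16·(-0.0040364) − (-0.0040320)) / 15 = -0.0040367
I_{3,3} = (64·(-0.0040367) − (-0.0040164)) / 63 = -0.0040370
(Column j=1 coincides with Simpson's rule on the same nodes.)

-0.00404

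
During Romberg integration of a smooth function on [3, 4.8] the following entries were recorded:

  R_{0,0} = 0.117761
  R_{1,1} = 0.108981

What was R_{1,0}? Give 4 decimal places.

0.1112

From R_{1,1} = (4·R_{1,0} − R_{0,0})/3, solve for R_{1,0}:
4·R_{1,0} = 3·0.108981 + 0.117761 = 0.444704
R_{1,0} = 0.111176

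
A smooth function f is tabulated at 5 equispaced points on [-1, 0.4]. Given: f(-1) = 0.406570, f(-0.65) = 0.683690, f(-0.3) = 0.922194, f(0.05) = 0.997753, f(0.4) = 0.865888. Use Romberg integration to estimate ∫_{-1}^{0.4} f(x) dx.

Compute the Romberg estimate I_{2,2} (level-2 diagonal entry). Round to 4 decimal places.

1.1477

I_{0,0} (trapezoid, 1 panel, h=1.4000): 0.890721
I_{1,0} (trapezoid, 2 panels, h=0.7000): 1.090896
I_{2,0} (trapezoid, 4 panels, h=0.3500): 1.133953
I_{1,1} = 1.090896 + (1.090896 − 0.890721)/3 = 1.157621
I_{2,1} = 1.133953 + (1.133953 − 1.090896)/3 = 1.148305
I_{2,2} = 1.148305 + (1.148305 − 1.157621)/15 = 1.147684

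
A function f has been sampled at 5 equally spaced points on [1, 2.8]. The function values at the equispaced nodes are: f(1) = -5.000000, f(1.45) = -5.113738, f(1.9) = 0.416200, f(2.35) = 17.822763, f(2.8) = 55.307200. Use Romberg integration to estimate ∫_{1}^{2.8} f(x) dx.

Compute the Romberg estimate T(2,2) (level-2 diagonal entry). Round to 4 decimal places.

15.2767

T(0,0) (trapezoid, 1 panel, h=1.8000): 45.276480
T(1,0) (trapezoid, 2 panels, h=0.9000): 23.012820
T(2,0) (trapezoid, 4 panels, h=0.4500): 17.225471
T(1,1) = 23.012820 + (23.012820 − 45.276480)/3 = 15.591600
T(2,1) = 17.225471 + (17.225471 − 23.012820)/3 = 15.296355
T(2,2) = 15.296355 + (15.296355 − 15.591600)/15 = 15.276672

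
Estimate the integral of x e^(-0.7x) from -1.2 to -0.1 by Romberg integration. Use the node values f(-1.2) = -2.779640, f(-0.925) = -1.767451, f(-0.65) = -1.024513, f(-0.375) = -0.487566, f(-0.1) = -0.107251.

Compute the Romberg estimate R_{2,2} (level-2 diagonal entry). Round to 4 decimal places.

R_{0,0} (trapezoid, 1 panel, h=1.1000): -1.587790
R_{1,0} (trapezoid, 2 panels, h=0.5500): -1.357377
R_{2,0} (trapezoid, 4 panels, h=0.2750): -1.298818
R_{1,1} = -1.357377 + (-1.357377 − (-1.587790))/3 = -1.280573
R_{2,1} = -1.298818 + (-1.298818 − (-1.357377))/3 = -1.279298
R_{2,2} = -1.279298 + (-1.279298 − (-1.280573))/15 = -1.279213

-1.2792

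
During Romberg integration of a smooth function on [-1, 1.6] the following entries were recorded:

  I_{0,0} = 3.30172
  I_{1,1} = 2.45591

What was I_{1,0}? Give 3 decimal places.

From I_{1,1} = (4·I_{1,0} − I_{0,0})/3, solve for I_{1,0}:
4·I_{1,0} = 3·2.45591 + 3.30172 = 10.66945
I_{1,0} = 2.66736

2.667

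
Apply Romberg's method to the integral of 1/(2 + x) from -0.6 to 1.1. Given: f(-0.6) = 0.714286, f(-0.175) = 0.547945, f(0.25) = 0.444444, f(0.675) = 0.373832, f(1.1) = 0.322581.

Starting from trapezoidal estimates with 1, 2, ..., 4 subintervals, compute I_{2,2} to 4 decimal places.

I_{0,0} (trapezoid, 1 panel, h=1.7000): 0.881337
I_{1,0} (trapezoid, 2 panels, h=0.8500): 0.818446
I_{2,0} (trapezoid, 4 panels, h=0.4250): 0.800978
I_{1,1} = 0.818446 + (0.818446 − 0.881337)/3 = 0.797482
I_{2,1} = 0.800978 + (0.800978 − 0.818446)/3 = 0.795155
I_{2,2} = 0.795155 + (0.795155 − 0.797482)/15 = 0.795000

0.7950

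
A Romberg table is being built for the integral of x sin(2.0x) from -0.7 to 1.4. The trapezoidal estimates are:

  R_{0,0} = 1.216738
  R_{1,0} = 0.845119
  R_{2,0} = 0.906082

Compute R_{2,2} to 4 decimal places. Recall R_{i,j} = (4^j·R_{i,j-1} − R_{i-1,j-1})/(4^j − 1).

0.9401

R_{1,1} = (4·0.845119 − 1.216738) / 3 = 0.721246
R_{2,1} = 0.906082 + (0.906082 − 0.845119)/3 = 0.926403
R_{2,2} = (16·0.926403 − 0.721246) / 15 = 0.940080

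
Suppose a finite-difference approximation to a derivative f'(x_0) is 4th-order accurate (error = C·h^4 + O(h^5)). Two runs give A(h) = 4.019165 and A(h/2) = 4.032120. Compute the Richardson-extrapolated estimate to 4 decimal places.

Extrapolated value = (16·A(h/2) − A(h)) / (16 − 1)
= (16·4.032120 − 4.019165) / 15
= 60.494755 / 15 = 4.032984

4.0330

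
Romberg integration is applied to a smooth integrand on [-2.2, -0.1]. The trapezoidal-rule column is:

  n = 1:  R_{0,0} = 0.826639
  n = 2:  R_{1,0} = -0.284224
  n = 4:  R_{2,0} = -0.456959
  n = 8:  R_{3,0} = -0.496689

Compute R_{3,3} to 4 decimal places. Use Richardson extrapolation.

R_{1,1} = (4·(-0.284224) − 0.826639) / 3 = -0.654512
R_{2,1} = -0.456959 + (-0.456959 − (-0.284224))/3 = -0.514537
R_{3,1} = -0.496689 + (-0.496689 − (-0.456959))/3 = -0.509932
R_{2,2} = (16·(-0.514537) − (-0.654512)) / 15 = -0.505205
R_{3,2} = -0.509932 + (-0.509932 − (-0.514537))/15 = -0.509625
R_{3,3} = -0.509625 + (-0.509625 − (-0.505205))/63 = -0.509695

-0.5097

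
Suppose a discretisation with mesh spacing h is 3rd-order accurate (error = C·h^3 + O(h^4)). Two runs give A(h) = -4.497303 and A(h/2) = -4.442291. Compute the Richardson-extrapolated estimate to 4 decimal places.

The leading error scales as h^3; refining by a factor of 2 reduces it by 2^3 = 8.
Extrapolated value = (8·A(h/2) − A(h)) / (8 − 1)
= (8·(-4.442291) − (-4.497303)) / 7
= -31.041025 / 7 = -4.434432

-4.4344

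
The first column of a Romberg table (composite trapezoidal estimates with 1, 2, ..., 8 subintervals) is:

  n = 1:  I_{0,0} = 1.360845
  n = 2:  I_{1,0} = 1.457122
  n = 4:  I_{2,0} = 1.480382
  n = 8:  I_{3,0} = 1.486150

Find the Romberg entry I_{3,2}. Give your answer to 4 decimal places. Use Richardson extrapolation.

Richardson extrapolation on the trapezoidal column (denominator 4−1=3):
I_{2,1} = (4·1.480382 − 1.457122) / 3 = 1.488135
I_{3,1} = (4·1.486150 − 1.480382) / 3 = 1.488073
I_{3,2} = (16·1.488073 − 1.488135) / 15 = 1.488069
(Column j=1 coincides with Simpson's rule on the same nodes.)

1.4881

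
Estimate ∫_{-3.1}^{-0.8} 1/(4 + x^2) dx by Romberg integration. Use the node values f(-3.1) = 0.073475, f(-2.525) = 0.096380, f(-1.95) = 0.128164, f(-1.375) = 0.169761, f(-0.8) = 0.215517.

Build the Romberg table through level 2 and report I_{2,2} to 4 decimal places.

0.3086

I_{0,0} (trapezoid, 1 panel, h=2.3000): 0.332341
I_{1,0} (trapezoid, 2 panels, h=1.1500): 0.313559
I_{2,0} (trapezoid, 4 panels, h=0.5750): 0.309811
I_{1,1} = 0.313559 + (0.313559 − 0.332341)/3 = 0.307298
I_{2,1} = 0.309811 + (0.309811 − 0.313559)/3 = 0.308562
I_{2,2} = 0.308562 + (0.308562 − 0.307298)/15 = 0.308646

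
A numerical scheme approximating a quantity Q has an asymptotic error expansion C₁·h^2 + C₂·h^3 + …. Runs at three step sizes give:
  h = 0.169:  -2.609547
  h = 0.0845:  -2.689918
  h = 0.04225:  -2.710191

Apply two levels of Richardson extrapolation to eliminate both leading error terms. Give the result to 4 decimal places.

First eliminate the h^2 term (factor 2^2 = 4):
  B₁ = (4·(-2.689918) − (-2.609547))/3 = -2.716708
  B₂ = (4·(-2.710191) − (-2.689918))/3 = -2.716949
Then eliminate the h^3 term (factor 2^3 = 8):
  (8·(-2.716949) − (-2.716708))/7 = -2.716983

-2.7170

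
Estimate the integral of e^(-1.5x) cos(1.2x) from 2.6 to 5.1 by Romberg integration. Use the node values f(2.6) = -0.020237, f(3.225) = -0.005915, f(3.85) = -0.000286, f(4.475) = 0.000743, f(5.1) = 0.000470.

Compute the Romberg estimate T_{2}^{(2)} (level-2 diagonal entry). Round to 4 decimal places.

-0.0085

T_{0}^{(0)} (trapezoid, 1 panel, h=2.5000): -0.024709
T_{1}^{(0)} (trapezoid, 2 panels, h=1.2500): -0.012712
T_{2}^{(0)} (trapezoid, 4 panels, h=0.6250): -0.009588
T_{1}^{(1)} = -0.012712 + (-0.012712 − (-0.024709))/3 = -0.008713
T_{2}^{(1)} = -0.009588 + (-0.009588 − (-0.012712))/3 = -0.008547
T_{2}^{(2)} = -0.008547 + (-0.008547 − (-0.008713))/15 = -0.008536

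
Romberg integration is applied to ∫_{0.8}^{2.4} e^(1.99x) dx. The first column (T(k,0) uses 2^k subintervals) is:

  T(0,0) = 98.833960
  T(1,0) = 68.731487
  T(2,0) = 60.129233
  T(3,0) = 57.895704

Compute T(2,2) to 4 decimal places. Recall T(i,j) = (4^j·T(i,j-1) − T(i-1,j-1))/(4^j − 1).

57.1661

Richardson extrapolation on the trapezoidal column (denominator 4−1=3):
T(1,1) = 68.731487 + (68.731487 − 98.833960)/3 = 58.697329
T(2,1) = 60.129233 + (60.129233 − 68.731487)/3 = 57.261815
T(2,2) = (16·57.261815 − 58.697329) / 15 = 57.166114
(Column j=1 coincides with Simpson's rule on the same nodes.)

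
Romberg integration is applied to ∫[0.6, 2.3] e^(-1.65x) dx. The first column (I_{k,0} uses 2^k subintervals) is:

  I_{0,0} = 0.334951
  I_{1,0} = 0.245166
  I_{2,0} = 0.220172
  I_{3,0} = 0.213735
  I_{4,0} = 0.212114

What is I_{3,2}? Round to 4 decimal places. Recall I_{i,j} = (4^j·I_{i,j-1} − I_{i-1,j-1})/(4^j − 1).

0.2116

Richardson extrapolation on the trapezoidal column (denominator 4−1=3):
I_{2,1} = (4·0.220172 − 0.245166) / 3 = 0.211841
I_{3,1} = (4·0.213735 − 0.220172) / 3 = 0.211589
I_{3,2} = 0.211589 + (0.211589 − 0.211841)/15 = 0.211572
(Column j=1 coincides with Simpson's rule on the same nodes.)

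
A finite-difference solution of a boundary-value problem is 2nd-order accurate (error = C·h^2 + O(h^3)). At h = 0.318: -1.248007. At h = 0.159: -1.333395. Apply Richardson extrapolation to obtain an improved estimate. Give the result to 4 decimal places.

Extrapolated value = (4·A(h/2) − A(h)) / (4 − 1)
= (4·(-1.333395) − (-1.248007)) / 3
= -4.085573 / 3 = -1.361858

-1.3619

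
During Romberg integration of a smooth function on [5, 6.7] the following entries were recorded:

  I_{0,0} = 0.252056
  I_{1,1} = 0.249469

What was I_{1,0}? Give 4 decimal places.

0.2501

From I_{1,1} = (4·I_{1,0} − I_{0,0})/3, solve for I_{1,0}:
4·I_{1,0} = 3·0.249469 + 0.252056 = 1.000463
I_{1,0} = 0.250116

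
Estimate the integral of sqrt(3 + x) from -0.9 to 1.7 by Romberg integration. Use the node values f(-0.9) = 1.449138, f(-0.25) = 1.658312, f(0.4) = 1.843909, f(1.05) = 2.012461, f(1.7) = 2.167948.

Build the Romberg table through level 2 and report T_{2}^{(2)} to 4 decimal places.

T_{0}^{(0)} (trapezoid, 1 panel, h=2.6000): 4.702212
T_{1}^{(0)} (trapezoid, 2 panels, h=1.3000): 4.748188
T_{2}^{(0)} (trapezoid, 4 panels, h=0.6500): 4.760096
T_{1}^{(1)} = 4.748188 + (4.748188 − 4.702212)/3 = 4.763513
T_{2}^{(1)} = 4.760096 + (4.760096 − 4.748188)/3 = 4.764065
T_{2}^{(2)} = 4.764065 + (4.764065 − 4.763513)/15 = 4.764102

4.7641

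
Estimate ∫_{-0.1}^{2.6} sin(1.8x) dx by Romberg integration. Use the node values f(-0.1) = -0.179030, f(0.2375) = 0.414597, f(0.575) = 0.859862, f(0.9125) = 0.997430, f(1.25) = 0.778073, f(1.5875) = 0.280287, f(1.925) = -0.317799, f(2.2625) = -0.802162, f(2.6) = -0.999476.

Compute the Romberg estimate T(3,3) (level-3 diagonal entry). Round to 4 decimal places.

T(0,0) (trapezoid, 1 panel, h=2.7000): -1.590983
T(1,0) (trapezoid, 2 panels, h=1.3500): 0.254907
T(2,0) (trapezoid, 4 panels, h=0.6750): 0.493346
T(3,0) (trapezoid, 8 panels, h=0.3375): 0.547099
T(1,1) = 0.254907 + (0.254907 − (-1.590983))/3 = 0.870204
T(2,1) = 0.493346 + (0.493346 − 0.254907)/3 = 0.572826
T(3,1) = 0.547099 + (0.547099 − 0.493346)/3 = 0.565017
T(2,2) = 0.572826 + (0.572826 − 0.870204)/15 = 0.553001
T(3,2) = 0.565017 + (0.565017 − 0.572826)/15 = 0.564496
T(3,3) = 0.564496 + (0.564496 − 0.553001)/63 = 0.564678

0.5647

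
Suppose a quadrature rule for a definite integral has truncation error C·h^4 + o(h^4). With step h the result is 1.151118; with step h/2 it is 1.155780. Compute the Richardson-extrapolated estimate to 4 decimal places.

1.1561

The leading error scales as h^4; refining by a factor of 2 reduces it by 2^4 = 16.
Extrapolated value = (16·A(h/2) − A(h)) / (16 − 1)
= (16·1.155780 − 1.151118) / 15
= 17.341362 / 15 = 1.156091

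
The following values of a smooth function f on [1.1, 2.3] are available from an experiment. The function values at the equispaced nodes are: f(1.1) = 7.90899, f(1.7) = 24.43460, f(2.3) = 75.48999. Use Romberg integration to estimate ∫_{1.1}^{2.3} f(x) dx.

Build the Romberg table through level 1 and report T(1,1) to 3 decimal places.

36.227

T(0,0) (trapezoid, 1 panel, h=1.2000): 50.03939
T(1,0) (trapezoid, 2 panels, h=0.6000): 39.68045
T(1,1) = 39.68045 + (39.68045 − 50.03939)/3 = 36.22747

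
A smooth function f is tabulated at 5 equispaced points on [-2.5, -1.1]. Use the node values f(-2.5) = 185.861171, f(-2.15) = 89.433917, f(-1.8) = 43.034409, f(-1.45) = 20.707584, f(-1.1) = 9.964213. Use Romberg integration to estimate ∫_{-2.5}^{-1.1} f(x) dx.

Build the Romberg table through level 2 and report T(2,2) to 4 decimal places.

84.1823

T(0,0) (trapezoid, 1 panel, h=1.4000): 137.077769
T(1,0) (trapezoid, 2 panels, h=0.7000): 98.662971
T(2,0) (trapezoid, 4 panels, h=0.3500): 87.881011
T(1,1) = 98.662971 + (98.662971 − 137.077769)/3 = 85.858038
T(2,1) = 87.881011 + (87.881011 − 98.662971)/3 = 84.287024
T(2,2) = 84.287024 + (84.287024 − 85.858038)/15 = 84.182290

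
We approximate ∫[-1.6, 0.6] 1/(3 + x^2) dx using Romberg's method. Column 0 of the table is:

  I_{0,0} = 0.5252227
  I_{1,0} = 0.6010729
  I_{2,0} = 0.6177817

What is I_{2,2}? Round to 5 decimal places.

Richardson extrapolation on the trapezoidal column (denominator 4−1=3):
I_{1,1} = (4·0.6010729 − 0.5252227) / 3 = 0.6263563
I_{2,1} = 0.6177817 + (0.6177817 − 0.6010729)/3 = 0.6233513
I_{2,2} = 0.6233513 + (0.6233513 − 0.6263563)/15 = 0.6231510

0.62315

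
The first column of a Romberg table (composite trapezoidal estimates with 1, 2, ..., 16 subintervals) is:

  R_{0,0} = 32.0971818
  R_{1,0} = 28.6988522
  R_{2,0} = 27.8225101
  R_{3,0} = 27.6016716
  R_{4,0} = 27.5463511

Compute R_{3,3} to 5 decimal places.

Richardson extrapolation on the trapezoidal column (denominator 4−1=3):
R_{1,1} = (4·28.6988522 − 32.0971818) / 3 = 27.5660757
R_{2,1} = 27.8225101 + (27.8225101 − 28.6988522)/3 = 27.5303961
R_{3,1} = 27.6016716 + (27.6016716 − 27.8225101)/3 = 27.5280588
R_{2,2} = (16·27.5303961 − 27.5660757) / 15 = 27.5280175
R_{3,2} = (16·27.5280588 − 27.5303961) / 15 = 27.5279030
R_{3,3} = (64·27.5279030 − 27.5280175) / 63 = 27.5279012

27.52790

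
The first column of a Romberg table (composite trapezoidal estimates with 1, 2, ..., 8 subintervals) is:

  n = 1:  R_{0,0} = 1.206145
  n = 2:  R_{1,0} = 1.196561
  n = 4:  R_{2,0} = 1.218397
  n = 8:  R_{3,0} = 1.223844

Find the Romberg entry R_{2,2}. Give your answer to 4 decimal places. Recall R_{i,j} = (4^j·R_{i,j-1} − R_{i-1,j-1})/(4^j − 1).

R_{1,1} = (4·1.196561 − 1.206145) / 3 = 1.193366
R_{2,1} = (4·1.218397 − 1.196561) / 3 = 1.225676
R_{2,2} = (16·1.225676 − 1.193366) / 15 = 1.227830

1.2278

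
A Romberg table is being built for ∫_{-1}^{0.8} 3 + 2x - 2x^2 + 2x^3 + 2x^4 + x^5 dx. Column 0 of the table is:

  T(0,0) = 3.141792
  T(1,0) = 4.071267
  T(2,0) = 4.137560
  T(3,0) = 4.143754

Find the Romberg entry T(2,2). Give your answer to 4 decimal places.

4.1449

T(1,1) = (4·4.071267 − 3.141792) / 3 = 4.381092
T(2,1) = (4·4.137560 − 4.071267) / 3 = 4.159658
T(2,2) = 4.159658 + (4.159658 − 4.381092)/15 = 4.144896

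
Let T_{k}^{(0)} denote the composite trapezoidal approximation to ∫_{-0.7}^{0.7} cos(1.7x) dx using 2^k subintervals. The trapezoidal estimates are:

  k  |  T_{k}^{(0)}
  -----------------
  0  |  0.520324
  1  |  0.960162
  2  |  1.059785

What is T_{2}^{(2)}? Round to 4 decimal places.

1.0921

Richardson extrapolation on the trapezoidal column (denominator 4−1=3):
T_{1}^{(1)} = 0.960162 + (0.960162 − 0.520324)/3 = 1.106775
T_{2}^{(1)} = (4·1.059785 − 0.960162) / 3 = 1.092993
T_{2}^{(2)} = 1.092993 + (1.092993 − 1.106775)/15 = 1.092074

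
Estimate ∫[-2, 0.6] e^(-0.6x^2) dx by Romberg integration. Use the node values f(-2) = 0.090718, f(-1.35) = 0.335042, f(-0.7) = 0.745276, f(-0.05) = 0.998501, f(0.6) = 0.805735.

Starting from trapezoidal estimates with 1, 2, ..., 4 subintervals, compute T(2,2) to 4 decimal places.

T(0,0) (trapezoid, 1 panel, h=2.6000): 1.165389
T(1,0) (trapezoid, 2 panels, h=1.3000): 1.551553
T(2,0) (trapezoid, 4 panels, h=0.6500): 1.642580
T(1,1) = 1.551553 + (1.551553 − 1.165389)/3 = 1.680274
T(2,1) = 1.642580 + (1.642580 − 1.551553)/3 = 1.672922
T(2,2) = 1.672922 + (1.672922 − 1.680274)/15 = 1.672432

1.6724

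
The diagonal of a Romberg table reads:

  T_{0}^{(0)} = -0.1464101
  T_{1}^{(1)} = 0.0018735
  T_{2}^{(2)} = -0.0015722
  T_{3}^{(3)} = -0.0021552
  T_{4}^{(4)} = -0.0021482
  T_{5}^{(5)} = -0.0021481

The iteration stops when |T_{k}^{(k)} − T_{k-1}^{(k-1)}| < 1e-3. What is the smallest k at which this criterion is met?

|T_{1}^{(1)} − T_{0}^{(0)}| = 0.1482836 ≥ 1e-3
|T_{2}^{(2)} − T_{1}^{(1)}| = 0.0034457 ≥ 1e-3
|T_{3}^{(3)} − T_{2}^{(2)}| = 0.0005830 < 1e-3

k = 3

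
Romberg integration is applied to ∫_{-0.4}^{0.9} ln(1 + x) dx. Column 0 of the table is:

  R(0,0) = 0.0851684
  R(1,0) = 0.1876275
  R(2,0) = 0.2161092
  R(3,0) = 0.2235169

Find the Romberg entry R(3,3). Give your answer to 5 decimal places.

Richardson extrapolation on the trapezoidal column (denominator 4−1=3):
R(1,1) = 0.1876275 + (0.1876275 − 0.0851684)/3 = 0.2217805
R(2,1) = (4·0.2161092 − 0.1876275) / 3 = 0.2256031
R(3,1) = (4·0.2235169 − 0.2161092) / 3 = 0.2259861
R(2,2) = 0.2256031 + (0.2256031 − 0.2217805)/15 = 0.2258579
R(3,2) = (16·0.2259861 − 0.2256031) / 15 = 0.2260116
R(3,3) = (64·0.2260116 − 0.2258579) / 63 = 0.2260140
(Column j=1 coincides with Simpson's rule on the same nodes.)

0.22601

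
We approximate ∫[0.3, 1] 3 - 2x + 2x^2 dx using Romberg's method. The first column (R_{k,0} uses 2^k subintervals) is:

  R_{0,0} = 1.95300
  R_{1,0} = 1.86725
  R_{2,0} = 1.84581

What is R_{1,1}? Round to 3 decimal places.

R_{1,1} = (4·1.86725 − 1.95300) / 3 = 1.83867

1.839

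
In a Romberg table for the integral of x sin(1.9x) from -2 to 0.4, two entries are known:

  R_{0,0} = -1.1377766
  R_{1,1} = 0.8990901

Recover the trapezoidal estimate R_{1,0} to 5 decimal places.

0.38987

From R_{1,1} = (4·R_{1,0} − R_{0,0})/3, solve for R_{1,0}:
4·R_{1,0} = 3·0.8990901 + (-1.1377766) = 1.5594937
R_{1,0} = 0.3898734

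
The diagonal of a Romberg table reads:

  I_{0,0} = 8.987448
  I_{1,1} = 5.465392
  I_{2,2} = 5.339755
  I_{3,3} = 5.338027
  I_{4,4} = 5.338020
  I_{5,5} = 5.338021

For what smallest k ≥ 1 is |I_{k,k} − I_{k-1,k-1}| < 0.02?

k = 3

|I_{1,1} − I_{0,0}| = 3.522056 ≥ 0.02
|I_{2,2} − I_{1,1}| = 0.125637 ≥ 0.02
|I_{3,3} − I_{2,2}| = 0.001728 < 0.02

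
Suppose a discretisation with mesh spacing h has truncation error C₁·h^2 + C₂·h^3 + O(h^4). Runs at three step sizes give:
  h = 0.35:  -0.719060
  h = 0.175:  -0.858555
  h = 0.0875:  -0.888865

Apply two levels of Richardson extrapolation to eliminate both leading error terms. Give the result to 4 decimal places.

First eliminate the h^2 term (factor 2^2 = 4):
  B₁ = (4·(-0.858555) − (-0.719060))/3 = -0.905053
  B₂ = (4·(-0.888865) − (-0.858555))/3 = -0.898968
Then eliminate the h^3 term (factor 2^3 = 8):
  (8·(-0.898968) − (-0.905053))/7 = -0.898099

-0.8981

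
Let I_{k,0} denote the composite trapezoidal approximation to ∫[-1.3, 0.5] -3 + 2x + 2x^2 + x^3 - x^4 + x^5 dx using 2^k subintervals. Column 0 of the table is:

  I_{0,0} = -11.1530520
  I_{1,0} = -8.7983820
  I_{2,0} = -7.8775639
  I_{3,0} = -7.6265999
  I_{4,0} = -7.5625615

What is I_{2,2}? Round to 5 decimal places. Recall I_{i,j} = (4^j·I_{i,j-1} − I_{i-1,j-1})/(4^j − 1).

Richardson extrapolation on the trapezoidal column (denominator 4−1=3):
I_{1,1} = (4·(-8.7983820) − (-11.1530520)) / 3 = -8.0134920
I_{2,1} = (4·(-7.8775639) − (-8.7983820)) / 3 = -7.5706245
I_{2,2} = -7.5706245 + (-7.5706245 − (-8.0134920))/15 = -7.5411000

-7.54110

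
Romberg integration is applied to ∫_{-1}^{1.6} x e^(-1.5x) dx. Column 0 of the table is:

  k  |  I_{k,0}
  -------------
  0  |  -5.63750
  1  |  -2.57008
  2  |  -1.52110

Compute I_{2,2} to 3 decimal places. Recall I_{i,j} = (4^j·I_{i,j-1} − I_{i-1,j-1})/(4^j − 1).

Richardson extrapolation on the trapezoidal column (denominator 4−1=3):
I_{1,1} = (4·(-2.57008) − (-5.63750)) / 3 = -1.54761
I_{2,1} = (4·(-1.52110) − (-2.57008)) / 3 = -1.17144
I_{2,2} = -1.17144 + (-1.17144 − (-1.54761))/15 = -1.14636
(Column j=1 coincides with Simpson's rule on the same nodes.)

-1.146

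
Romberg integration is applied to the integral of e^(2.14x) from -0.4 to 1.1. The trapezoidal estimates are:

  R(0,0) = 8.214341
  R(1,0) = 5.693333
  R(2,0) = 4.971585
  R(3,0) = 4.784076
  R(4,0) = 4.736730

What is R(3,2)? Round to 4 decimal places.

Richardson extrapolation on the trapezoidal column (denominator 4−1=3):
R(2,1) = (4·4.971585 − 5.693333) / 3 = 4.731002
R(3,1) = (4·4.784076 − 4.971585) / 3 = 4.721573
R(3,2) = (16·4.721573 − 4.731002) / 15 = 4.720944

4.7209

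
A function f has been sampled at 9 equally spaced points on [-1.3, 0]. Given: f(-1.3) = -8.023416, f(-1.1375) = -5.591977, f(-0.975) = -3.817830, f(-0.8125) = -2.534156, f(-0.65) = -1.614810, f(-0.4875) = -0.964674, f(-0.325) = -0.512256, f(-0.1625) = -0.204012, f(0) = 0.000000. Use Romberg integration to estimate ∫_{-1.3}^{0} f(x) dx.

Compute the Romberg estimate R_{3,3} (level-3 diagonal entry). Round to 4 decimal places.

R_{0,0} (trapezoid, 1 panel, h=1.3000): -5.215220
R_{1,0} (trapezoid, 2 panels, h=0.6500): -3.657237
R_{2,0} (trapezoid, 4 panels, h=0.3250): -3.235896
R_{3,0} (trapezoid, 8 panels, h=0.1625): -3.128356
R_{1,1} = -3.657237 + (-3.657237 − (-5.215220))/3 = -3.137909
R_{2,1} = -3.235896 + (-3.235896 − (-3.657237))/3 = -3.095449
R_{3,1} = -3.128356 + (-3.128356 − (-3.235896))/3 = -3.092509
R_{2,2} = -3.095449 + (-3.095449 − (-3.137909))/15 = -3.092618
R_{3,2} = -3.092509 + (-3.092509 − (-3.095449))/15 = -3.092313
R_{3,3} = -3.092313 + (-3.092313 − (-3.092618))/63 = -3.092308

-3.0923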